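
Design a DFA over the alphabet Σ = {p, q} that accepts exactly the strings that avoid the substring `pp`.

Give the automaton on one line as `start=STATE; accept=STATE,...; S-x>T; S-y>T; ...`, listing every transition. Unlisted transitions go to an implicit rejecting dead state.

Track partial matches of the forbidden pattern `pp`. State s2 is a dead state reached once `pp` has occurred; every other state accepts. s0 means no part of `pp` is currently matched.
3 states suffice.
        p   q  
>* s0   s1  s0 
 * s1   s2  s0 
   s2   s2  s2 
(> = start, * = accepting)

start=s0; accept=s0,s1; s0-p>s1; s0-q>s0; s1-p>s2; s1-q>s0; s2-p>s2; s2-q>s2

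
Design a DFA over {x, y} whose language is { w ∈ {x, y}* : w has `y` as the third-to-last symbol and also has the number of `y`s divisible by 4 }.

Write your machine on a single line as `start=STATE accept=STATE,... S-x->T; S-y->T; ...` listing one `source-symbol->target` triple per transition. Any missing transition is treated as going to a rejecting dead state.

start=q0; accept=q7,q10,q11,q14; q0-x->q0; q0-y->q1; q1-x->q1; q1-y->q2; q2-x->q3; q2-y->q4; q3-x->q3; q3-y->q5; q4-x->q6; q4-y->q7; q5-x->q6; q5-y->q8; q6-x->q9; q6-y->q10; q7-x->q11; q7-y->q1; q8-x->q11; q8-y->q1; q9-x->q9; q9-y->q12; q10-x->q13; q10-y->q1; q11-x->q14; q11-y->q1; q12-x->q13; q12-y->q1; q13-x->q14; q13-y->q1; q14-x->q0; q14-y->q1

Run two small machines in parallel and take their product. The first has 15 states tracking the last 3 symbols read; the second has 4 states tracking the count of `y`s modulo 4. A product state is a pair (one from each), accepting exactly when both do. After merging equivalent states the machine shrinks.
15 states suffice.
          x    y  
>  q0     q0   q1 
   q1     q1   q2 
   q2     q3   q4 
   q3     q3   q5 
   q4     q6   q7 
   q5     q6   q8 
   q6     q9  q10 
 * q7    q11   q1 
   q8    q11   q1 
   q9     q9  q12 
 * q10   q13   q1 
 * q11   q14   q1 
   q12   q13   q1 
   q13   q14   q1 
 * q14    q0   q1 
(> = start, * = accepting)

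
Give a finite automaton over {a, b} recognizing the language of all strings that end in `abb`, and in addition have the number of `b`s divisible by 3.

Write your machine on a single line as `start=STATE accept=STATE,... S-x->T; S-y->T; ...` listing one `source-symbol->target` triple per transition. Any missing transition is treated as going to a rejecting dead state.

Build one automaton per condition and run them in lockstep. The first has 4 states tracking how much of the suffix `abb` has currently been matched; the second has 3 states tracking the count of `b`s modulo 3. A product state is a pair (one from each), accepting exactly when both do.
          a    b  
>  S0     S1   S2 
   S1     S1   S3 
   S2     S4   S5 
   S3     S4   S6 
   S4     S4   S7 
   S5     S8   S0 
   S6     S8   S0 
   S7     S8   S9 
   S8     S8  S10 
 * S9     S1   S2 
   S10    S1  S11 
   S11    S4   S5 
(> = start, * = accepting)

start=S0; accept=S9; S0-a->S1; S0-b->S2; S1-a->S1; S1-b->S3; S2-a->S4; S2-b->S5; S3-a->S4; S3-b->S6; S4-a->S4; S4-b->S7; S5-a->S8; S5-b->S0; S6-a->S8; S6-b->S0; S7-a->S8; S7-b->S9; S8-a->S8; S8-b->S10; S9-a->S1; S9-b->S2; S10-a->S1; S10-b->S11; S11-a->S4; S11-b->S5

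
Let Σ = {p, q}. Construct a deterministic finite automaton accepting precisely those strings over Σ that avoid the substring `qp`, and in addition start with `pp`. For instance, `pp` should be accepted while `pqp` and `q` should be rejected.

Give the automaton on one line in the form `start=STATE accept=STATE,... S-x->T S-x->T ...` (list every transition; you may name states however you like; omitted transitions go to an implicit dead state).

Run two small machines in parallel and take their product. The first has 3 states tracking partial matches of the forbidden pattern `qp`; the second has 4 states tracking whether the input so far still matches the prefix `pp`. A product state is a pair (one from each), accepting exactly when both do.
7 states suffice.
        p   q  
>  S0   S1  S2 
   S1   S3  S2 
   S2   S4  S2 
 * S3   S3  S5 
   S4   S4  S4 
 * S5   S6  S5 
   S6   S6  S6 
(> = start, * = accepting)

start=S0 accept=S3,S5 S0-p->S1 S0-q->S2 S1-p->S3 S1-q->S2 S2-p->S4 S2-q->S2 S3-p->S3 S3-q->S5 S4-p->S4 S4-q->S4 S5-p->S6 S5-q->S5 S6-p->S6 S6-q->S6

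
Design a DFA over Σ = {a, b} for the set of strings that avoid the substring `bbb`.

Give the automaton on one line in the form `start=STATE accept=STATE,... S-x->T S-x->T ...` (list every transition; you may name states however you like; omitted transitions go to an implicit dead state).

start=q0 accept=q0,q1,q2 q0-a->q0 q0-b->q1 q1-a->q0 q1-b->q2 q2-a->q0 q2-b->q3 q3-a->q3 q3-b->q3

This is the complement of 'contains `bbb`'. Use the same substring-matching states — q0 through q3 holding how much of `bbb` has just been matched — but flip the accepting set: everything except the trap q3 accepts.
With 4 states:
        a   b  
>* q0   q0  q1 
 * q1   q0  q2 
 * q2   q0  q3 
   q3   q3  q3 
(> = start, * = accepting)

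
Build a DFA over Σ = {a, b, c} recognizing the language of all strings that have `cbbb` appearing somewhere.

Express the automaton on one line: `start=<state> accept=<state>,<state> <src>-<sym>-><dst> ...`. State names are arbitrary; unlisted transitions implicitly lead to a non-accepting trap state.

Track how much of `cbbb` has been matched so far: state q0 is no progress, q4 is the absorbing accept state reached once `cbbb` has occurred. Intermediate states record partial matches; on a mismatch, fall back to the longest reusable overlap.
A 5-state machine:
        a   b   c  
>  q0   q0  q0  q1 
   q1   q0  q2  q1 
   q2   q0  q3  q1 
   q3   q0  q4  q1 
 * q4   q4  q4  q4 
(> = start, * = accepting)

start=q0 accept=q4 q0-a->q0 q0-b->q0 q0-c->q1 q1-a->q0 q1-b->q2 q1-c->q1 q2-a->q0 q2-b->q3 q2-c->q1 q3-a->q0 q3-b->q4 q3-c->q1 q4-a->q4 q4-b->q4 q4-c->q4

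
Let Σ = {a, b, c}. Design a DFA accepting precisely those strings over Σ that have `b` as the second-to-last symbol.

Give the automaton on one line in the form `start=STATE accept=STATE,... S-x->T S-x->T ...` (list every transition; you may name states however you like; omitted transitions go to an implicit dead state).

start=S0 accept=S7,S8,S9 S0-a->S1 S0-b->S2 S0-c->S3 S1-a->S4 S1-b->S5 S1-c->S6 S2-a->S7 S2-b->S8 S2-c->S9 S3-a->S10 S3-b->S11 S3-c->S12 S4-a->S4 S4-b->S5 S4-c->S6 S5-a->S7 S5-b->S8 S5-c->S9 S6-a->S10 S6-b->S11 S6-c->S12 S7-a->S4 S7-b->S5 S7-c->S6 S8-a->S7 S8-b->S8 S8-c->S9 S9-a->S10 S9-b->S11 S9-c->S12 S10-a->S4 S10-b->S5 S10-c->S6 S11-a->S7 S11-b->S8 S11-c->S9 S12-a->S10 S12-b->S11 S12-c->S12

Because acceptance depends on a position counted from the end, the machine has to buffer the most recent 2 symbols. Make each state the string of the last up-to-2 symbols read; on input `x` shift the window left and append `x`. Accept when the buffered window has length 2 and begins with `b`.
13 states suffice.
          a    b    c  
>  S0     S1   S2   S3 
   S1     S4   S5   S6 
   S2     S7   S8   S9 
   S3    S10  S11  S12 
   S4     S4   S5   S6 
   S5     S7   S8   S9 
   S6    S10  S11  S12 
 * S7     S4   S5   S6 
 * S8     S7   S8   S9 
 * S9    S10  S11  S12 
   S10    S4   S5   S6 
   S11    S7   S8   S9 
   S12   S10  S11  S12 
(> = start, * = accepting)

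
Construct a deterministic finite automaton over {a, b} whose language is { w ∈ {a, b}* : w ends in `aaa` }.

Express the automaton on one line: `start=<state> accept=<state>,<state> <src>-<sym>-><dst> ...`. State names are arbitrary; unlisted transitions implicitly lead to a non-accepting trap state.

start=s0 accept=s3 s0-a->s1 s0-b->s0 s1-a->s2 s1-b->s0 s2-a->s3 s2-b->s0 s3-a->s3 s3-b->s0

Let each state record the length of the longest suffix of the input read so far that is also a prefix of `aaa`. s1 means the last symbol is `a`; s2 means the last 2 symbols are `aa`; s3 means the last 3 symbols are `aaa`. Accept only at s3, where the string currently ends in `aaa`.
A 4-state machine:
        a   b  
>  s0   s1  s0 
   s1   s2  s0 
   s2   s3  s0 
 * s3   s3  s0 
(> = start, * = accepting)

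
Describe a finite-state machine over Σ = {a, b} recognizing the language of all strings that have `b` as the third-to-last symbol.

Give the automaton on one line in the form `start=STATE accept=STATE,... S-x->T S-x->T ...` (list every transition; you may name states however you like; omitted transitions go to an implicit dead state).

start=q0 accept=q11,q12,q13,q14 q0-a->q1 q0-b->q2 q1-a->q3 q1-b->q4 q2-a->q5 q2-b->q6 q3-a->q7 q3-b->q8 q4-a->q9 q4-b->q10 q5-a->q11 q5-b->q12 q6-a->q13 q6-b->q14 q7-a->q7 q7-b->q8 q8-a->q9 q8-b->q10 q9-a->q11 q9-b->q12 q10-a->q13 q10-b->q14 q11-a->q7 q11-b->q8 q12-a->q9 q12-b->q10 q13-a->q11 q13-b->q12 q14-a->q13 q14-b->q14

A DFA must remember the last 3 symbols (since which symbol is third-to-last isn't known until the input ends). Use one state per possible window of the last ≤3 symbols; accept from those whose window starts with `b`.
With 15 states:
          a    b  
>  q0     q1   q2 
   q1     q3   q4 
   q2     q5   q6 
   q3     q7   q8 
   q4     q9  q10 
   q5    q11  q12 
   q6    q13  q14 
   q7     q7   q8 
   q8     q9  q10 
   q9    q11  q12 
   q10   q13  q14 
 * q11    q7   q8 
 * q12    q9  q10 
 * q13   q11  q12 
 * q14   q13  q14 
(> = start, * = accepting)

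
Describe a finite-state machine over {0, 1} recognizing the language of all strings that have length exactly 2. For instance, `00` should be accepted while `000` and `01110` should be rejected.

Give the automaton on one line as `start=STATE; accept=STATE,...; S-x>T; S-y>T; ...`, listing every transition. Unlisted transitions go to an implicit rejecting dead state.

start=A; accept=C; A-0>B; A-1>B; B-0>C; B-1>C; C-0>D; C-1>D; D-0>D; D-1>D

Count input length up to 3: every symbol moves from A toward D, which means 'more than 2' and absorbs. Accept from {C}.
4 states suffice.
       0  1 
>  A   B  B 
   B   C  C 
 * C   D  D 
   D   D  D 
(> = start, * = accepting)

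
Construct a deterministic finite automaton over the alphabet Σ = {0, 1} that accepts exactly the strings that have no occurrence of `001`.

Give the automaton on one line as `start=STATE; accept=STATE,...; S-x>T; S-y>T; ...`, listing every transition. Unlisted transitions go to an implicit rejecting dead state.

start=q0; accept=q0,q1,q2; q0-0>q1; q0-1>q0; q1-0>q2; q1-1>q0; q2-0>q2; q2-1>q3; q3-0>q3; q3-1>q3

This is the complement of 'contains `001`'. Use the same substring-matching states — q0 through q3 holding how much of `001` has just been matched — but flip the accepting set: everything except the trap q3 accepts.
        0   1  
>* q0   q1  q0 
 * q1   q2  q0 
 * q2   q2  q3 
   q3   q3  q3 
(> = start, * = accepting)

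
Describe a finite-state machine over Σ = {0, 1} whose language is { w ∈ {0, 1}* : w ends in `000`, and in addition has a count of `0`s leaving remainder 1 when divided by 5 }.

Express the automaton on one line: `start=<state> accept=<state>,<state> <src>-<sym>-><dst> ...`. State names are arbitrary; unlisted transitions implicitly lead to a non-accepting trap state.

start=s0 accept=s7 s0-0->s1 s0-1->s0 s1-0->s2 s1-1->s1 s2-0->s3 s2-1->s2 s3-0->s4 s3-1->s3 s4-0->s5 s4-1->s6 s5-0->s7 s5-1->s0 s6-0->s0 s6-1->s6 s7-0->s2 s7-1->s1

Build one automaton per condition and run them in lockstep. The first has 4 states tracking how much of the suffix `000` has currently been matched; the second has 5 states tracking the count of `0`s modulo 5. A product state is a pair (one from each), accepting exactly when both do. Minimizing collapses redundant product states.
        0   1  
>  s0   s1  s0 
   s1   s2  s1 
   s2   s3  s2 
   s3   s4  s3 
   s4   s5  s6 
   s5   s7  s0 
   s6   s0  s6 
 * s7   s2  s1 
(> = start, * = accepting)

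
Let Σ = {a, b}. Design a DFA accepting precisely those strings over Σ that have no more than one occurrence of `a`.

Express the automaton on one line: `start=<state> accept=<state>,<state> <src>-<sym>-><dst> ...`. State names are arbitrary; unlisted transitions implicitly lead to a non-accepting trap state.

start=S0 accept=S0,S1 S0-a->S1 S0-b->S0 S1-a->S2 S1-b->S1 S2-a->S2 S2-b->S2

Only the number of `a`s matters, and only up to 2. Make a chain S0 → S1 → S2 advanced by each `a` (with S2 absorbing); every other symbol self-loops. The accepting set is {S0, S1}.
A 3-state machine:
        a   b  
>* S0   S1  S0 
 * S1   S2  S1 
   S2   S2  S2 
(> = start, * = accepting)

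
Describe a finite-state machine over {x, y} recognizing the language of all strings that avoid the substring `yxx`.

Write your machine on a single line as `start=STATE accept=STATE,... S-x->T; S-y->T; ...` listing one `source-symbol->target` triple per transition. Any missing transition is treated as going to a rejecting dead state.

start=q0; accept=q0,q1,q2; q0-x->q0; q0-y->q1; q1-x->q2; q1-y->q1; q2-x->q3; q2-y->q1; q3-x->q3; q3-y->q3

Track partial matches of the forbidden pattern `yxx`. State q3 is a dead state reached once `yxx` has occurred; every other state accepts. q0 means no part of `yxx` is currently matched.
A 4-state machine:
        x   y  
>* q0   q0  q1 
 * q1   q2  q1 
 * q2   q3  q1 
   q3   q3  q3 
(> = start, * = accepting)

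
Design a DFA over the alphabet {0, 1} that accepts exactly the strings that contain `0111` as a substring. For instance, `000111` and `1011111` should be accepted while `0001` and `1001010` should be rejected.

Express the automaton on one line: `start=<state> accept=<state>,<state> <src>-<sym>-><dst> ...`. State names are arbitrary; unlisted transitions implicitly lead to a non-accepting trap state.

Track how much of `0111` has been matched so far: state s0 is no progress, s4 is the absorbing accept state reached once `0111` has occurred. Intermediate states record partial matches; on a mismatch, fall back to the longest reusable overlap.
With 5 states:
        0   1  
>  s0   s1  s0 
   s1   s1  s2 
   s2   s1  s3 
   s3   s1  s4 
 * s4   s4  s4 
(> = start, * = accepting)

start=s0 accept=s4 s0-0->s1 s0-1->s0 s1-0->s1 s1-1->s2 s2-0->s1 s2-1->s3 s3-0->s1 s3-1->s4 s4-0->s4 s4-1->s4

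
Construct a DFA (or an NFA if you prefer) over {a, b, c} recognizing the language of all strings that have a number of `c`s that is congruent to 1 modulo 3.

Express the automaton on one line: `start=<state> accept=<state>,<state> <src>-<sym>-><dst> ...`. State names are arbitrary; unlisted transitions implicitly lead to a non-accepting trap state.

start=q0 accept=q1 q0-a->q0 q0-b->q0 q0-c->q1 q1-a->q1 q1-b->q1 q1-c->q2 q2-a->q2 q2-b->q2 q2-c->q0

The only thing that matters is how many `c`s have appeared, reduced mod 3. Use one state per residue: q0 for 0, …, q2 for 2. Reading `c` moves to the next residue; anything else stays put. q1 is accepting.
3 states suffice.
        a   b   c  
>  q0   q0  q0  q1 
 * q1   q1  q1  q2 
   q2   q2  q2  q0 
(> = start, * = accepting)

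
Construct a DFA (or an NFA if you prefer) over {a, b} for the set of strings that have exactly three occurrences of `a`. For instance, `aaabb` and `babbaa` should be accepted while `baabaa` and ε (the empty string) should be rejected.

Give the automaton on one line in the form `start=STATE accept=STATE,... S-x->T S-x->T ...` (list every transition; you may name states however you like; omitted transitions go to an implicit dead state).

start=S0 accept=S3 S0-a->S1 S0-b->S0 S1-a->S2 S1-b->S1 S2-a->S3 S2-b->S2 S3-a->S4 S3-b->S3 S4-a->S4 S4-b->S4

Count `a`s, saturating at 4: states S0 through S3 mean 0 through 3 `a`s seen; S4 means more than 3. Each `a` increments (capped at S4); other symbols loop. Accept from {S3}.
5 states suffice.
        a   b  
>  S0   S1  S0 
   S1   S2  S1 
   S2   S3  S2 
 * S3   S4  S3 
   S4   S4  S4 
(> = start, * = accepting)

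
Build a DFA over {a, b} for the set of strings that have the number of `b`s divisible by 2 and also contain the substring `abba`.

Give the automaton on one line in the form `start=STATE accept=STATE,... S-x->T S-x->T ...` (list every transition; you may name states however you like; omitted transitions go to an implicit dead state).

Handle the two conditions separately and then intersect. One (2 states) tracks the count of `b`s modulo 2; the other (5 states) tracks whether and how much of `abba` has been seen. Each combined state is a pair, one component from each; accept when both components accept.
10 states suffice.
        a   b  
>  S0   S1  S2 
   S1   S1  S3 
   S2   S4  S0 
   S3   S4  S5 
   S4   S4  S6 
   S5   S7  S2 
   S6   S1  S8 
 * S7   S7  S9 
   S8   S9  S0 
   S9   S9  S7 
(> = start, * = accepting)

start=S0 accept=S7 S0-a->S1 S0-b->S2 S1-a->S1 S1-b->S3 S2-a->S4 S2-b->S0 S3-a->S4 S3-b->S5 S4-a->S4 S4-b->S6 S5-a->S7 S5-b->S2 S6-a->S1 S6-b->S8 S7-a->S7 S7-b->S9 S8-a->S9 S8-b->S0 S9-a->S9 S9-b->S7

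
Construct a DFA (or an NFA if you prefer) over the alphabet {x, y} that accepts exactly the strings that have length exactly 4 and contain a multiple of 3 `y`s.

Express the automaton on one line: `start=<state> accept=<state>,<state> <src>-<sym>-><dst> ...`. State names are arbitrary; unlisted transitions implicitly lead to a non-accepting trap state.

start=S0 accept=S9 S0-x->S1 S0-y->S2 S1-x->S3 S1-y->S4 S2-x->S4 S2-y->S5 S3-x->S6 S3-y->S7 S4-x->S7 S4-y->S8 S5-x->S8 S5-y->S6 S6-x->S9 S6-y->S7 S7-x->S7 S7-y->S7 S8-x->S7 S8-y->S9 S9-x->S7 S9-y->S7

Build one automaton per condition and run them in lockstep. The first has 6 states tracking the input length, saturating at 5; the second has 3 states tracking the count of `y`s modulo 3. A product state is a pair (one from each), accepting exactly when both do. Minimizing collapses redundant product states.
With 10 states:
        x   y  
>  S0   S1  S2 
   S1   S3  S4 
   S2   S4  S5 
   S3   S6  S7 
   S4   S7  S8 
   S5   S8  S6 
   S6   S9  S7 
   S7   S7  S7 
   S8   S7  S9 
 * S9   S7  S7 
(> = start, * = accepting)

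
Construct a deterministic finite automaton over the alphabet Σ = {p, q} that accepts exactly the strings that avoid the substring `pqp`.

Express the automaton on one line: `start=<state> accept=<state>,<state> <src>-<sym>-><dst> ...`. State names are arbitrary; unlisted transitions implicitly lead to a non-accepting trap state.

start=s0 accept=s0,s1,s2 s0-p->s1 s0-q->s0 s1-p->s1 s1-q->s2 s2-p->s3 s2-q->s0 s3-p->s3 s3-q->s3

This is the complement of 'contains `pqp`'. Use the same substring-matching states — s0 through s3 holding how much of `pqp` has just been matched — but flip the accepting set: everything except the trap s3 accepts.
A 4-state machine:
        p   q  
>* s0   s1  s0 
 * s1   s1  s2 
 * s2   s3  s0 
   s3   s3  s3 
(> = start, * = accepting)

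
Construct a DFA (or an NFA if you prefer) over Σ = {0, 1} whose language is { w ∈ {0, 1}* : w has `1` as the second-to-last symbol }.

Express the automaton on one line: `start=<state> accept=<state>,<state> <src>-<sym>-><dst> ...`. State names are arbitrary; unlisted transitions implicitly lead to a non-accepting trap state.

A DFA must remember the last 2 symbols (since which symbol is second-to-last isn't known until the input ends). Use one state per possible window of the last ≤2 symbols; accept from those whose window starts with `1`.
        0   1  
>  s0   s1  s2 
   s1   s3  s4 
   s2   s5  s6 
   s3   s3  s4 
   s4   s5  s6 
 * s5   s3  s4 
 * s6   s5  s6 
(> = start, * = accepting)

start=s0 accept=s5,s6 s0-0->s1 s0-1->s2 s1-0->s3 s1-1->s4 s2-0->s5 s2-1->s6 s3-0->s3 s3-1->s4 s4-0->s5 s4-1->s6 s5-0->s3 s5-1->s4 s6-0->s5 s6-1->s6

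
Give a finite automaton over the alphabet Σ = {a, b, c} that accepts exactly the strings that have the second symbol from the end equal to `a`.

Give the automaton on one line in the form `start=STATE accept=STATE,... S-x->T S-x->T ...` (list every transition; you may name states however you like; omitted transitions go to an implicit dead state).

start=s0 accept=s4,s5,s6 s0-a->s1 s0-b->s2 s0-c->s3 s1-a->s4 s1-b->s5 s1-c->s6 s2-a->s7 s2-b->s8 s2-c->s9 s3-a->s10 s3-b->s11 s3-c->s12 s4-a->s4 s4-b->s5 s4-c->s6 s5-a->s7 s5-b->s8 s5-c->s9 s6-a->s10 s6-b->s11 s6-c->s12 s7-a->s4 s7-b->s5 s7-c->s6 s8-a->s7 s8-b->s8 s8-c->s9 s9-a->s10 s9-b->s11 s9-c->s12 s10-a->s4 s10-b->s5 s10-c->s6 s11-a->s7 s11-b->s8 s11-c->s9 s12-a->s10 s12-b->s11 s12-c->s12

A DFA must remember the last 2 symbols (since which symbol is second-to-last isn't known until the input ends). Use one state per possible window of the last ≤2 symbols; accept from those whose window starts with `a`.
With 13 states:
          a    b    c  
>  s0     s1   s2   s3 
   s1     s4   s5   s6 
   s2     s7   s8   s9 
   s3    s10  s11  s12 
 * s4     s4   s5   s6 
 * s5     s7   s8   s9 
 * s6    s10  s11  s12 
   s7     s4   s5   s6 
   s8     s7   s8   s9 
   s9    s10  s11  s12 
   s10    s4   s5   s6 
   s11    s7   s8   s9 
   s12   s10  s11  s12 
(> = start, * = accepting)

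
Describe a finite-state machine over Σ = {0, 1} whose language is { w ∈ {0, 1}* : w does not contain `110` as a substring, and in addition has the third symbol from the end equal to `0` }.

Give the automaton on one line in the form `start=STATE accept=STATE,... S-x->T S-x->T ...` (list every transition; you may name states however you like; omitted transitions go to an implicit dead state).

start=s0 accept=s6,s7,s8,s9 s0-0->s1 s0-1->s2 s1-0->s3 s1-1->s4 s2-0->s1 s2-1->s5 s3-0->s6 s3-1->s7 s4-0->s8 s4-1->s9 s5-0->s5 s5-1->s5 s6-0->s6 s6-1->s7 s7-0->s8 s7-1->s9 s8-0->s3 s8-1->s4 s9-0->s5 s9-1->s5

Build one automaton per condition and run them in lockstep. The first has 4 states tracking partial matches of the forbidden pattern `110`; the second has 15 states tracking the last 3 symbols read. A product state is a pair (one from each), accepting exactly when both do. After merging equivalent states the machine shrinks.
10 states suffice.
        0   1  
>  s0   s1  s2 
   s1   s3  s4 
   s2   s1  s5 
   s3   s6  s7 
   s4   s8  s9 
   s5   s5  s5 
 * s6   s6  s7 
 * s7   s8  s9 
 * s8   s3  s4 
 * s9   s5  s5 
(> = start, * = accepting)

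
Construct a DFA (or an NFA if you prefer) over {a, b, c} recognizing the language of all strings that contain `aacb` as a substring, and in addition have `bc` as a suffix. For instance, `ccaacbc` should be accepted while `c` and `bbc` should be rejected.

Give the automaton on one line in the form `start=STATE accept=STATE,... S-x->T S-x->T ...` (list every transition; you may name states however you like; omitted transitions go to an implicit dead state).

start=S0 accept=S8 S0-a->S1 S0-b->S2 S0-c->S0 S1-a->S3 S1-b->S2 S1-c->S0 S2-a->S1 S2-b->S2 S2-c->S4 S3-a->S3 S3-b->S2 S3-c->S5 S4-a->S1 S4-b->S2 S4-c->S0 S5-a->S1 S5-b->S6 S5-c->S0 S6-a->S7 S6-b->S6 S6-c->S8 S7-a->S7 S7-b->S6 S7-c->S7 S8-a->S7 S8-b->S6 S8-c->S7

Run two small machines in parallel and take their product. The first has 5 states tracking whether and how much of `aacb` has been seen; the second has 3 states tracking how much of the suffix `bc` has currently been matched. A product state is a pair (one from each), accepting exactly when both do.
With 9 states:
        a   b   c  
>  S0   S1  S2  S0 
   S1   S3  S2  S0 
   S2   S1  S2  S4 
   S3   S3  S2  S5 
   S4   S1  S2  S0 
   S5   S1  S6  S0 
   S6   S7  S6  S8 
   S7   S7  S6  S7 
 * S8   S7  S6  S7 
(> = start, * = accepting)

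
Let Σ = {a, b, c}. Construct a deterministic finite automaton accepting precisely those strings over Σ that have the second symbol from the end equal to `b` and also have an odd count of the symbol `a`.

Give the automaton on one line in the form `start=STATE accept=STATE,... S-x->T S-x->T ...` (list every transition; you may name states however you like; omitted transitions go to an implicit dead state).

Build one automaton per condition and run them in lockstep. One (13 states) tracks the last 2 symbols read; the other (2 states) tracks the count of `a`s modulo 2. Each combined state is a pair, one component from each; accept when both components accept. After merging equivalent states the machine shrinks.
A 6-state machine:
        a   b   c  
>  S0   S1  S2  S0 
   S1   S0  S3  S1 
   S2   S4  S2  S0 
   S3   S0  S5  S4 
 * S4   S0  S3  S1 
 * S5   S0  S5  S4 
(> = start, * = accepting)

start=S0 accept=S4,S5 S0-a->S1 S0-b->S2 S0-c->S0 S1-a->S0 S1-b->S3 S1-c->S1 S2-a->S4 S2-b->S2 S2-c->S0 S3-a->S0 S3-b->S5 S3-c->S4 S4-a->S0 S4-b->S3 S4-c->S1 S5-a->S0 S5-b->S5 S5-c->S4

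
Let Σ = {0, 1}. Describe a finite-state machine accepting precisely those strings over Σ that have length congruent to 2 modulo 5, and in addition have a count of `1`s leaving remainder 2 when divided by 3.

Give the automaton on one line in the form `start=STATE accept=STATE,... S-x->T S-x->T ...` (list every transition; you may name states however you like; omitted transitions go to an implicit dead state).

start=q0 accept=q5 q0-0->q1 q0-1->q2 q1-0->q3 q1-1->q4 q2-0->q4 q2-1->q5 q3-0->q6 q3-1->q7 q4-0->q7 q4-1->q8 q5-0->q8 q5-1->q6 q6-0->q9 q6-1->q10 q7-0->q10 q7-1->q11 q8-0->q11 q8-1->q9 q9-0->q0 q9-1->q12 q10-0->q12 q10-1->q13 q11-0->q13 q11-1->q0 q12-0->q2 q12-1->q14 q13-0->q14 q13-1->q1 q14-0->q5 q14-1->q3

Build one automaton per condition and run them in lockstep. The first has 5 states tracking the input length modulo 5; the second has 3 states tracking the count of `1`s modulo 3. A product state is a pair (one from each), accepting exactly when both do.
          0    1  
>  q0     q1   q2 
   q1     q3   q4 
   q2     q4   q5 
   q3     q6   q7 
   q4     q7   q8 
 * q5     q8   q6 
   q6     q9  q10 
   q7    q10  q11 
   q8    q11   q9 
   q9     q0  q12 
   q10   q12  q13 
   q11   q13   q0 
   q12    q2  q14 
   q13   q14   q1 
   q14    q5   q3 
(> = start, * = accepting)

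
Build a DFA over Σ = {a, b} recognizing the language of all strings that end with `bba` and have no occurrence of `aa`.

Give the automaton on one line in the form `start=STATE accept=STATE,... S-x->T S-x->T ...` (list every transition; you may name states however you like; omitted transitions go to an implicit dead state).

Run two small machines in parallel and take their product. One (4 states) tracks how much of the suffix `bba` has currently been matched; the other (3 states) tracks partial matches of the forbidden pattern `aa`. Each combined state is a pair, one component from each; accept when both components accept. After merging equivalent states the machine shrinks.
With 6 states:
        a   b  
>  q0   q1  q2 
   q1   q3  q2 
   q2   q1  q4 
   q3   q3  q3 
   q4   q5  q4 
 * q5   q3  q2 
(> = start, * = accepting)

start=q0 accept=q5 q0-a->q1 q0-b->q2 q1-a->q3 q1-b->q2 q2-a->q1 q2-b->q4 q3-a->q3 q3-b->q3 q4-a->q5 q4-b->q4 q5-a->q3 q5-b->q2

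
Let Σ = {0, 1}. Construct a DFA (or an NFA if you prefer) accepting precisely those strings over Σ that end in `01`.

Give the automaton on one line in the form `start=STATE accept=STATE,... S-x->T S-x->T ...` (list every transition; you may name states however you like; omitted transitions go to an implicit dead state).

Let each state record the length of the longest suffix of the input read so far that is also a prefix of `01`. S1 means the last symbol is `0`; S2 means the last 2 symbols are `01`. Accept only at S2, where the string currently ends in `01`.
3 states suffice.
        0   1  
>  S0   S1  S0 
   S1   S1  S2 
 * S2   S1  S0 
(> = start, * = accepting)

start=S0 accept=S2 S0-0->S1 S0-1->S0 S1-0->S1 S1-1->S2 S2-0->S1 S2-1->S0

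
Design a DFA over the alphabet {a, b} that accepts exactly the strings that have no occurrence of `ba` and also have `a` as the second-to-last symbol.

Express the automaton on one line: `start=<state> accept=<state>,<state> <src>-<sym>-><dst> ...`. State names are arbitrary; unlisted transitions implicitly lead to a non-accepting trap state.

start=s0 accept=s3,s4 s0-a->s1 s0-b->s2 s1-a->s3 s1-b->s4 s2-a->s5 s2-b->s6 s3-a->s3 s3-b->s4 s4-a->s5 s4-b->s6 s5-a->s7 s5-b->s8 s6-a->s5 s6-b->s6 s7-a->s7 s7-b->s8 s8-a->s5 s8-b->s9 s9-a->s5 s9-b->s9

Handle the two conditions separately and then intersect. The first has 3 states tracking partial matches of the forbidden pattern `ba`; the second has 7 states tracking the last 2 symbols read. A product state is a pair (one from each), accepting exactly when both do.
A 10-state machine:
        a   b  
>  s0   s1  s2 
   s1   s3  s4 
   s2   s5  s6 
 * s3   s3  s4 
 * s4   s5  s6 
   s5   s7  s8 
   s6   s5  s6 
   s7   s7  s8 
   s8   s5  s9 
   s9   s5  s9 
(> = start, * = accepting)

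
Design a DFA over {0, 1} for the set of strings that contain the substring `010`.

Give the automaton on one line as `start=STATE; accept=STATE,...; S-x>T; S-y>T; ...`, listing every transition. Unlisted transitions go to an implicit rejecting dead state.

start=s0; accept=s3; s0-0>s1; s0-1>s0; s1-0>s1; s1-1>s2; s2-0>s3; s2-1>s0; s3-0>s3; s3-1>s3

States s0..s2 record the length of the longest prefix of `010` that matches the current input suffix. Reaching s3 means `010` has been seen, and we stay there forever. Accept from s3.
A 4-state machine:
        0   1  
>  s0   s1  s0 
   s1   s1  s2 
   s2   s3  s0 
 * s3   s3  s3 
(> = start, * = accepting)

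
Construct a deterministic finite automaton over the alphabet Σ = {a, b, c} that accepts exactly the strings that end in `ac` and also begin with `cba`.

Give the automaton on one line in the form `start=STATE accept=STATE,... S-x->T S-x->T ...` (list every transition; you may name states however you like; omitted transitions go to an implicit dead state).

start=s0 accept=s8 s0-a->s1 s0-b->s2 s0-c->s3 s1-a->s1 s1-b->s2 s1-c->s4 s2-a->s1 s2-b->s2 s2-c->s2 s3-a->s1 s3-b->s5 s3-c->s2 s4-a->s1 s4-b->s2 s4-c->s2 s5-a->s6 s5-b->s2 s5-c->s2 s6-a->s6 s6-b->s7 s6-c->s8 s7-a->s6 s7-b->s7 s7-c->s7 s8-a->s6 s8-b->s7 s8-c->s7

Run two small machines in parallel and take their product. The first has 3 states tracking how much of the suffix `ac` has currently been matched; the second has 5 states tracking whether the input so far still matches the prefix `cba`. A product state is a pair (one from each), accepting exactly when both do.
A 9-state machine:
        a   b   c  
>  s0   s1  s2  s3 
   s1   s1  s2  s4 
   s2   s1  s2  s2 
   s3   s1  s5  s2 
   s4   s1  s2  s2 
   s5   s6  s2  s2 
   s6   s6  s7  s8 
   s7   s6  s7  s7 
 * s8   s6  s7  s7 
(> = start, * = accepting)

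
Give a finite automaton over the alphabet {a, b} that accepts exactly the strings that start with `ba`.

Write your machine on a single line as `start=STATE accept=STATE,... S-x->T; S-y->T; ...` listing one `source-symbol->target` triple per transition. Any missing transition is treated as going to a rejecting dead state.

start=q0; accept=q2; q0-a->q3; q0-b->q1; q1-a->q2; q1-b->q3; q2-a->q2; q2-b->q2; q3-a->q3; q3-b->q3

Check the first 2 symbols one by one: q0 through q1 record how many have matched `ba` so far; any wrong symbol goes to the dead state q3. After all 2 match we enter the accepting sink q2.
4 states suffice.
        a   b  
>  q0   q3  q1 
   q1   q2  q3 
 * q2   q2  q2 
   q3   q3  q3 
(> = start, * = accepting)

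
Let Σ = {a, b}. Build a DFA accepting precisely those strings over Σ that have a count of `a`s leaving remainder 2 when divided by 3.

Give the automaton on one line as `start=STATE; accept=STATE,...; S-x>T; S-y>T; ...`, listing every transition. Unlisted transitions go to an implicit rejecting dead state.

The only thing that matters is how many `a`s have appeared, reduced mod 3. Use one state per residue: q0 for 0, …, q2 for 2. Reading `a` moves to the next residue; anything else stays put. q2 is accepting.
With 3 states:
        a   b  
>  q0   q1  q0 
   q1   q2  q1 
 * q2   q0  q2 
(> = start, * = accepting)

start=q0; accept=q2; q0-a>q1; q0-b>q0; q1-a>q2; q1-b>q1; q2-a>q0; q2-b>q2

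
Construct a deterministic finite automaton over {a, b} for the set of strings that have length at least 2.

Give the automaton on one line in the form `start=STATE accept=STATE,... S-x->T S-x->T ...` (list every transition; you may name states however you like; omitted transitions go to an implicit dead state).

We only need to distinguish lengths 0, 1, …, 2, and '>2'. Chain S0 → S1 → S2 → S3 on every symbol, with S3 looping. Accepting states: {S2, S3}.
4 states suffice.
        a   b  
>  S0   S1  S1 
   S1   S2  S2 
 * S2   S3  S3 
 * S3   S3  S3 
(> = start, * = accepting)

start=S0 accept=S2,S3 S0-a->S1 S0-b->S1 S1-a->S2 S1-b->S2 S2-a->S3 S2-b->S3 S3-a->S3 S3-b->S3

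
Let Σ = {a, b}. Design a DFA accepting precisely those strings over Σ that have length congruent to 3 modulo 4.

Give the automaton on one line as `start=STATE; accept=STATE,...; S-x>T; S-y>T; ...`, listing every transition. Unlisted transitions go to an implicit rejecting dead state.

Only the length mod 4 matters, so use a 4-cycle: from any state, every input symbol moves to the next state, wrapping q3 back to q0. Mark q3 accepting.
        a   b  
>  q0   q1  q1 
   q1   q2  q2 
   q2   q3  q3 
 * q3   q0  q0 
(> = start, * = accepting)

start=q0; accept=q3; q0-a>q1; q0-b>q1; q1-a>q2; q1-b>q2; q2-a>q3; q2-b>q3; q3-a>q0; q3-b>q0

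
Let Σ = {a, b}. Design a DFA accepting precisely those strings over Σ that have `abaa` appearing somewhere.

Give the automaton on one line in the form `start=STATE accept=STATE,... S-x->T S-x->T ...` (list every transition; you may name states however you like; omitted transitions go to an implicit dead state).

start=q0 accept=q4 q0-a->q1 q0-b->q0 q1-a->q1 q1-b->q2 q2-a->q3 q2-b->q0 q3-a->q4 q3-b->q2 q4-a->q4 q4-b->q4

States q0..q3 record the length of the longest prefix of `abaa` that matches the current input suffix. Reaching q4 means `abaa` has been seen, and we stay there forever. Accept from q4.
With 5 states:
        a   b  
>  q0   q1  q0 
   q1   q1  q2 
   q2   q3  q0 
   q3   q4  q2 
 * q4   q4  q4 
(> = start, * = accepting)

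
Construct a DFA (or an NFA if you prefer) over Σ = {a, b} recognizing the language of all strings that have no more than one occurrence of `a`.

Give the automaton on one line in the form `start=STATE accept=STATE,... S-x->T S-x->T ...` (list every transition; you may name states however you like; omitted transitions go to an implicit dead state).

start=s0 accept=s0,s1 s0-a->s1 s0-b->s0 s1-a->s2 s1-b->s1 s2-a->s2 s2-b->s2

Only the number of `a`s matters, and only up to 2. Make a chain s0 → s1 → s2 advanced by each `a` (with s2 absorbing); every other symbol self-loops. The accepting set is {s0, s1}.
        a   b  
>* s0   s1  s0 
 * s1   s2  s1 
   s2   s2  s2 
(> = start, * = accepting)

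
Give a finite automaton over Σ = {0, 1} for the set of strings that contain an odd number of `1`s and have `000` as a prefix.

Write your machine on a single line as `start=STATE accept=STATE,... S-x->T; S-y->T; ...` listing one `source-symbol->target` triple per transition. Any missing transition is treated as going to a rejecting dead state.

Build one automaton per condition and run them in lockstep. One (2 states) tracks the count of `1`s modulo 2; the other (5 states) tracks whether the input so far still matches the prefix `000`. Each combined state is a pair, one component from each; accept when both components accept.
A 7-state machine:
       0  1 
>  A   B  C 
   B   D  C 
   C   C  E 
   D   F  C 
   E   E  C 
   F   F  G 
 * G   G  F 
(> = start, * = accepting)

start=A; accept=G; A-0->B; A-1->C; B-0->D; B-1->C; C-0->C; C-1->E; D-0->F; D-1->C; E-0->E; E-1->C; F-0->F; F-1->G; G-0->G; G-1->F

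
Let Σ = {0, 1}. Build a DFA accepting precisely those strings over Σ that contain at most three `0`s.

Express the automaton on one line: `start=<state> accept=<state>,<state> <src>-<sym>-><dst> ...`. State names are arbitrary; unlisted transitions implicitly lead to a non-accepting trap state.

start=q0 accept=q0,q1,q2,q3 q0-0->q1 q0-1->q0 q1-0->q2 q1-1->q1 q2-0->q3 q2-1->q2 q3-0->q4 q3-1->q3 q4-0->q4 q4-1->q4

Count `0`s, saturating at 4: states q0 through q3 mean 0 through 3 `0`s seen; q4 means more than 3. Each `0` increments (capped at q4); other symbols loop. Accept from {q0, q1, q2, q3}.
With 5 states:
        0   1  
>* q0   q1  q0 
 * q1   q2  q1 
 * q2   q3  q2 
 * q3   q4  q3 
   q4   q4  q4 
(> = start, * = accepting)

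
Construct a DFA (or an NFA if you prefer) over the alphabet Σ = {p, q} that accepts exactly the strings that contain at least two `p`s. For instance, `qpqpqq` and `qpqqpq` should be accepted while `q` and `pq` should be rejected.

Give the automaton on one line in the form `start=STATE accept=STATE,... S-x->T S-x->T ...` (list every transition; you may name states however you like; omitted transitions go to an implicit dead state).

Count `p`s, saturating at 3: states S0 through S2 mean 0 through 2 `p`s seen; S3 means more than 2. Each `p` increments (capped at S3); other symbols loop. Accept from {S2, S3}.
4 states suffice.
        p   q  
>  S0   S1  S0 
   S1   S2  S1 
 * S2   S3  S2 
 * S3   S3  S3 
(> = start, * = accepting)

start=S0 accept=S2,S3 S0-p->S1 S0-q->S0 S1-p->S2 S1-q->S1 S2-p->S3 S2-q->S2 S3-p->S3 S3-q->S3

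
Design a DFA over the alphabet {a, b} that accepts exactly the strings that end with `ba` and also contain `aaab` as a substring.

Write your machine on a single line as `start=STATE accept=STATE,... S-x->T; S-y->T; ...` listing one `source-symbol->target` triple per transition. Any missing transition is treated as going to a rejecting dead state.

start=S0; accept=S5; S0-a->S1; S0-b->S0; S1-a->S2; S1-b->S0; S2-a->S3; S2-b->S0; S3-a->S3; S3-b->S4; S4-a->S5; S4-b->S4; S5-a->S3; S5-b->S4

Handle the two conditions separately and then intersect. The first has 3 states tracking how much of the suffix `ba` has currently been matched; the second has 5 states tracking whether and how much of `aaab` has been seen. A product state is a pair (one from each), accepting exactly when both do. Minimizing collapses redundant product states.
        a   b  
>  S0   S1  S0 
   S1   S2  S0 
   S2   S3  S0 
   S3   S3  S4 
   S4   S5  S4 
 * S5   S3  S4 
(> = start, * = accepting)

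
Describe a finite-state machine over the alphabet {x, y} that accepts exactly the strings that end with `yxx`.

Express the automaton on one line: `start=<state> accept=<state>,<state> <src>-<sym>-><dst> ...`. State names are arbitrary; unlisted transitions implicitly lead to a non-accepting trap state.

Let each state record the length of the longest suffix of the input read so far that is also a prefix of `yxx`. q1 means the last symbol is `y`; q2 means the last 2 symbols are `yx`; q3 means the last 3 symbols are `yxx`. Accept only at q3, where the string currently ends in `yxx`.
With 4 states:
        x   y  
>  q0   q0  q1 
   q1   q2  q1 
   q2   q3  q1 
 * q3   q0  q1 
(> = start, * = accepting)

start=q0 accept=q3 q0-x->q0 q0-y->q1 q1-x->q2 q1-y->q1 q2-x->q3 q2-y->q1 q3-x->q0 q3-y->q1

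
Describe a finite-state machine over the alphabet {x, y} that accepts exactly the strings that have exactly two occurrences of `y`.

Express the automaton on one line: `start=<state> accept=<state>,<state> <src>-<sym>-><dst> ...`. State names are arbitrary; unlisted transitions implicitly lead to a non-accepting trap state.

Count `y`s, saturating at 3: states s0 through s2 mean 0 through 2 `y`s seen; s3 means more than 2. Each `y` increments (capped at s3); other symbols loop. Accept from {s2}.
        x   y  
>  s0   s0  s1 
   s1   s1  s2 
 * s2   s2  s3 
   s3   s3  s3 
(> = start, * = accepting)

start=s0 accept=s2 s0-x->s0 s0-y->s1 s1-x->s1 s1-y->s2 s2-x->s2 s2-y->s3 s3-x->s3 s3-y->s3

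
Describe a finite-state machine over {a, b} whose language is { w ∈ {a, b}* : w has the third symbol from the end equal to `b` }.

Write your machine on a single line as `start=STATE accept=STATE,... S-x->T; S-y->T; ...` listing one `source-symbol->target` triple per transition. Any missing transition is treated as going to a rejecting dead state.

start=s0; accept=s11,s12,s13,s14; s0-a->s1; s0-b->s2; s1-a->s3; s1-b->s4; s2-a->s5; s2-b->s6; s3-a->s7; s3-b->s8; s4-a->s9; s4-b->s10; s5-a->s11; s5-b->s12; s6-a->s13; s6-b->s14; s7-a->s7; s7-b->s8; s8-a->s9; s8-b->s10; s9-a->s11; s9-b->s12; s10-a->s13; s10-b->s14; s11-a->s7; s11-b->s8; s12-a->s9; s12-b->s10; s13-a->s11; s13-b->s12; s14-a->s13; s14-b->s14

A DFA must remember the last 3 symbols (since which symbol is third-to-last isn't known until the input ends). Use one state per possible window of the last ≤3 symbols; accept from those whose window starts with `b`.
15 states suffice.
          a    b  
>  s0     s1   s2 
   s1     s3   s4 
   s2     s5   s6 
   s3     s7   s8 
   s4     s9  s10 
   s5    s11  s12 
   s6    s13  s14 
   s7     s7   s8 
   s8     s9  s10 
   s9    s11  s12 
   s10   s13  s14 
 * s11    s7   s8 
 * s12    s9  s10 
 * s13   s11  s12 
 * s14   s13  s14 
(> = start, * = accepting)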